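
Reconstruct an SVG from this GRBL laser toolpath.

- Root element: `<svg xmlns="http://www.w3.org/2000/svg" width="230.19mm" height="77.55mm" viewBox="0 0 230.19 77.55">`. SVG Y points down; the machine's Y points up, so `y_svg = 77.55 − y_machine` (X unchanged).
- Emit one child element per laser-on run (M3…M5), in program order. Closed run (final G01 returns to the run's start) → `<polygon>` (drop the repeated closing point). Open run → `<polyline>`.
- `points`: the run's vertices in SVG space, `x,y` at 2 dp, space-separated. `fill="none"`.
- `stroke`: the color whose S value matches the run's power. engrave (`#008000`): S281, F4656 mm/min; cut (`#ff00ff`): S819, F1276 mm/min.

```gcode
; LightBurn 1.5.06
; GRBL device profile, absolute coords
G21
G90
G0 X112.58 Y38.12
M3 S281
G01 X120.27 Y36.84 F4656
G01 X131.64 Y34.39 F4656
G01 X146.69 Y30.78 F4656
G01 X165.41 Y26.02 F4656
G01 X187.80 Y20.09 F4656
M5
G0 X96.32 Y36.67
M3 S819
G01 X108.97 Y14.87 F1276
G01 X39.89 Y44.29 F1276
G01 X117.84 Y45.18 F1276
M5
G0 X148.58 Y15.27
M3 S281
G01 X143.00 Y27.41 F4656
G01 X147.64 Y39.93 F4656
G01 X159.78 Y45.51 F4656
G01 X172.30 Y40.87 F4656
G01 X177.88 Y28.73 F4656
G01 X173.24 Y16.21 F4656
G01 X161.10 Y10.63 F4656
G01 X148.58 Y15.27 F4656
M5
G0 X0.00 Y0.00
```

<svg xmlns="http://www.w3.org/2000/svg" width="230.19mm" height="77.55mm" viewBox="0 0 230.19 77.55">
  <polyline points="112.58,39.43 120.27,40.71 131.64,43.16 146.69,46.77 165.41,51.53 187.80,57.46" fill="none" stroke="#008000"/>
  <polyline points="96.32,40.88 108.97,62.68 39.89,33.26 117.84,32.37" fill="none" stroke="#ff00ff"/>
  <polygon points="148.58,62.28 143.00,50.14 147.64,37.62 159.78,32.04 172.30,36.68 177.88,48.82 173.24,61.34 161.10,66.92" fill="none" stroke="#008000"/>
</svg>

Each laser-on run becomes one SVG element. Flip Y back into SVG space with y_svg = 77.55 − y_machine.

Run 1: S281 ⇒ engrave layer `#008000`. The run is open, so emit a `<polyline>` with points (Y-flipped): 112.58,39.43 120.27,40.71 131.64,43.16 146.69,46.77 165.41,51.53 187.80,57.46.

Run 2: S819 ⇒ cut layer `#ff00ff`. The run is open, so emit a `<polyline>` with points (Y-flipped): 96.32,40.88 108.97,62.68 39.89,33.26 117.84,32.37.

Run 3: the run's S281 means `#008000` (engrave). The run returns to its start, so emit a `<polygon>` with points (Y-flipped): 148.58,62.28 143.00,50.14 147.64,37.62 159.78,32.04 172.30,36.68 177.88,48.82 173.24,61.34 161.10,66.92.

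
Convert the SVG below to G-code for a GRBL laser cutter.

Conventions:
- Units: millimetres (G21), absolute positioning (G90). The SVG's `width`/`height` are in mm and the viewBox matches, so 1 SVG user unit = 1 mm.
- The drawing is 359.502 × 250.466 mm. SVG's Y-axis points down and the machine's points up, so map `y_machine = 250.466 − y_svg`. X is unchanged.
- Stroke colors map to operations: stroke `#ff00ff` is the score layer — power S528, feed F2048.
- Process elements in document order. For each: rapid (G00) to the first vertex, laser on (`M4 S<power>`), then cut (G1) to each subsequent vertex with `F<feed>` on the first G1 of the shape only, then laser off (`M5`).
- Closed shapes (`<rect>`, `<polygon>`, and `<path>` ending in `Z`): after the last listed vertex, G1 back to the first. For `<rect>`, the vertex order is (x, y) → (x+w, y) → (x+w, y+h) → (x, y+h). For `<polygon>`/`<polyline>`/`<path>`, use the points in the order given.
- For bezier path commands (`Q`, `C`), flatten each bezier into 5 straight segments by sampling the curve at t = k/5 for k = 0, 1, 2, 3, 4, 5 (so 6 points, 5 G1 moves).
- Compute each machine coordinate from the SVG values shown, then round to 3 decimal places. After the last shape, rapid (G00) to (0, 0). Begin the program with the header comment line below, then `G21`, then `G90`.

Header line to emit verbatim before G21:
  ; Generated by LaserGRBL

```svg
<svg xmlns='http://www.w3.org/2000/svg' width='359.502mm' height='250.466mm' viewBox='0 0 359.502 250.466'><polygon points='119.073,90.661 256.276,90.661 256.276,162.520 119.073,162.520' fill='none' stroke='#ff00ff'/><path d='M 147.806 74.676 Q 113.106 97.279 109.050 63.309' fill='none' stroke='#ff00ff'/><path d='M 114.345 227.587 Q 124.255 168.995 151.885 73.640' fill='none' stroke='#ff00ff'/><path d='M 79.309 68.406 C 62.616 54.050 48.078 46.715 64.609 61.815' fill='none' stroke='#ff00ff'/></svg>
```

Since the viewBox matches the mm dimensions, user units are millimetres directly. The only transform is the Y-flip y_m = 250.466 − y_svg.

Shape 1 is a rectangle drawn with `<polygon>`. Its stroke #ff00ff means score at S528, F2048. After flipping Y the toolpath is (119.073,159.805) → (256.276,159.805) → (256.276,87.946) → (119.073,87.946) → (119.073,159.805), returning to the start.

Shape 2 is a quadratic bezier drawn with `<path>`. Its stroke #ff00ff means score at S528, F2048. After flipping Y the toolpath is (147.806,175.790) → (135.152,169.012) → (124.949,166.759) → (117.198,169.033) → (111.898,175.832) → (109.050,187.157).

Shape 3 is a quadratic bezier drawn with `<path>`. Its stroke #ff00ff means score at S528, F2048. After flipping Y the toolpath is (114.345,22.879) → (119.018,47.786) → (125.108,75.635) → (132.616,106.424) → (141.542,140.155) → (151.885,176.826).

Shape 4 is a cubic bezier drawn with `<path>`. Its stroke #ff00ff means score at S528, F2048. After flipping Y the toolpath is (79.309,182.060) → (69.783,189.708) → (62.162,194.931) → (57.834,196.989) → (58.187,195.142) → (64.609,188.651).

; Generated by LaserGRBL
G21
G90
G00 X119.073 Y159.805
M4 S528
G1 X256.276 Y159.805 F2048
G1 X256.276 Y87.946
G1 X119.073 Y87.946
G1 X119.073 Y159.805
M5
G00 X147.806 Y175.790
M4 S528
G1 X135.152 Y169.012 F2048
G1 X124.949 Y166.759
G1 X117.198 Y169.033
G1 X111.898 Y175.832
G1 X109.050 Y187.157
M5
G00 X114.345 Y22.879
M4 S528
G1 X119.018 Y47.786 F2048
G1 X125.108 Y75.635
G1 X132.616 Y106.424
G1 X141.542 Y140.155
G1 X151.885 Y176.826
M5
G00 X79.309 Y182.060
M4 S528
G1 X69.783 Y189.708 F2048
G1 X62.162 Y194.931
G1 X57.834 Y196.989
G1 X58.187 Y195.142
G1 X64.609 Y188.651
M5
G00 X0.000 Y0.000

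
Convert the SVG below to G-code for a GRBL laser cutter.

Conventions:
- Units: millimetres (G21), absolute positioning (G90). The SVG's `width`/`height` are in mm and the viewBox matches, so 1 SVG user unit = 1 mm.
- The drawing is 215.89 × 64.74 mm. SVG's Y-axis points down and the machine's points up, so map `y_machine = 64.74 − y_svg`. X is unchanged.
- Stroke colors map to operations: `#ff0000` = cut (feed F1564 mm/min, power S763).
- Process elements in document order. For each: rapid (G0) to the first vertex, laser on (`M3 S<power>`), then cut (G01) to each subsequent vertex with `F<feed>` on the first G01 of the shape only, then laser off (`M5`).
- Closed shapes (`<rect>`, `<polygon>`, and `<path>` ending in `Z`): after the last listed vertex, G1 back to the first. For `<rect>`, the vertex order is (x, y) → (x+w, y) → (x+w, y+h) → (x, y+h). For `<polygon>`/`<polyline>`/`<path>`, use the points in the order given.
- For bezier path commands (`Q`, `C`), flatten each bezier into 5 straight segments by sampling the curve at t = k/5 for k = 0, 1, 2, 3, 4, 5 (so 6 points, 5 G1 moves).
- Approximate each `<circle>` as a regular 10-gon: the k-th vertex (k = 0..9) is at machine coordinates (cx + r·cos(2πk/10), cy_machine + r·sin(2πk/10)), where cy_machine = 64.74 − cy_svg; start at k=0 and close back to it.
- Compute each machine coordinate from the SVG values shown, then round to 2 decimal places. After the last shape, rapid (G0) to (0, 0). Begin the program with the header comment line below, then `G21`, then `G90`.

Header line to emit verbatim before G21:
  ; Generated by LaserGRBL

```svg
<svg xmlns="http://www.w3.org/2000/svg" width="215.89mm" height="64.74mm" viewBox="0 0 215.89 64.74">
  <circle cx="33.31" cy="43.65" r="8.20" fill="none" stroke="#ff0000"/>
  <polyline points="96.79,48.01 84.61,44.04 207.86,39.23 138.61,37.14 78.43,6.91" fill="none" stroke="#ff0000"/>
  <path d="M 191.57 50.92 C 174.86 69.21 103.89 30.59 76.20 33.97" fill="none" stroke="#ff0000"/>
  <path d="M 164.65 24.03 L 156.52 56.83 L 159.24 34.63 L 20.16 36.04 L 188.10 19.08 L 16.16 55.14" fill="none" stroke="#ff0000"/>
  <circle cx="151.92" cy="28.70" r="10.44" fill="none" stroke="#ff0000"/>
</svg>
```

; Generated by LaserGRBL
G21
G90
G0 X41.51 Y21.09
M3 S763
G01 X39.94 Y25.91 F1564
G01 X35.84 Y28.89
G01 X30.78 Y28.89
G01 X26.68 Y25.91
G01 X25.11 Y21.09
G01 X26.68 Y16.27
G01 X30.78 Y13.29
G01 X35.84 Y13.29
G01 X39.94 Y16.27
G01 X41.51 Y21.09
M5
G0 X96.79 Y16.73
M3 S763
G01 X84.61 Y20.70 F1564
G01 X207.86 Y25.51
G01 X138.61 Y27.60
G01 X78.43 Y57.83
M5
G0 X191.57 Y13.82
M3 S763
G01 X175.81 Y8.88 F1564
G01 X151.72 Y12.86
G01 X123.96 Y21.00
G01 X97.23 Y28.55
G01 X76.20 Y30.77
M5
G0 X164.65 Y40.71
M3 S763
G01 X156.52 Y7.91 F1564
G01 X159.24 Y30.11
G01 X20.16 Y28.70
G01 X188.10 Y45.66
G01 X16.16 Y9.60
M5
G0 X162.36 Y36.04
M3 S763
G01 X160.37 Y42.18 F1564
G01 X155.15 Y45.97
G01 X148.69 Y45.97
G01 X143.47 Y42.18
G01 X141.48 Y36.04
G01 X143.47 Y29.90
G01 X148.69 Y26.11
G01 X155.15 Y26.11
G01 X160.37 Y29.90
G01 X162.36 Y36.04
M5
G0 X0.00 Y0.00

1 u = 1 mm; y_m = 64.74 − y.

[1] `<circle>` circle, #ff0000→cut S763 F1564: (41.51,21.09) → (39.94,25.91) → (35.84,28.89) → (30.78,28.89) → (26.68,25.91) → (25.11,21.09) → (26.68,16.27) → (30.78,13.29) → (35.84,13.29) → (39.94,16.27) → (41.51,21.09) (closed)

[2] `<polyline>` open polyline, #ff0000→cut S763 F1564: (96.79,16.73) → (84.61,20.70) → (207.86,25.51) → (138.61,27.60) → (78.43,57.83)

[3] `<path>` cubic bezier, #ff0000→cut S763 F1564: (191.57,13.82) → (175.81,8.88) → (151.72,12.86) → (123.96,21.00) → (97.23,28.55) → (76.20,30.77)

[4] `<path>` open polyline, #ff0000→cut S763 F1564: (164.65,40.71) → (156.52,7.91) → (159.24,30.11) → (20.16,28.70) → (188.10,45.66) → (16.16,9.60)

[5] `<circle>` circle, #ff0000→cut S763 F1564: (162.36,36.04) → (160.37,42.18) → (155.15,45.97) → (148.69,45.97) → (143.47,42.18) → (141.48,36.04) → (143.47,29.90) → (148.69,26.11) → (155.15,26.11) → (160.37,29.90) → (162.36,36.04) (closed)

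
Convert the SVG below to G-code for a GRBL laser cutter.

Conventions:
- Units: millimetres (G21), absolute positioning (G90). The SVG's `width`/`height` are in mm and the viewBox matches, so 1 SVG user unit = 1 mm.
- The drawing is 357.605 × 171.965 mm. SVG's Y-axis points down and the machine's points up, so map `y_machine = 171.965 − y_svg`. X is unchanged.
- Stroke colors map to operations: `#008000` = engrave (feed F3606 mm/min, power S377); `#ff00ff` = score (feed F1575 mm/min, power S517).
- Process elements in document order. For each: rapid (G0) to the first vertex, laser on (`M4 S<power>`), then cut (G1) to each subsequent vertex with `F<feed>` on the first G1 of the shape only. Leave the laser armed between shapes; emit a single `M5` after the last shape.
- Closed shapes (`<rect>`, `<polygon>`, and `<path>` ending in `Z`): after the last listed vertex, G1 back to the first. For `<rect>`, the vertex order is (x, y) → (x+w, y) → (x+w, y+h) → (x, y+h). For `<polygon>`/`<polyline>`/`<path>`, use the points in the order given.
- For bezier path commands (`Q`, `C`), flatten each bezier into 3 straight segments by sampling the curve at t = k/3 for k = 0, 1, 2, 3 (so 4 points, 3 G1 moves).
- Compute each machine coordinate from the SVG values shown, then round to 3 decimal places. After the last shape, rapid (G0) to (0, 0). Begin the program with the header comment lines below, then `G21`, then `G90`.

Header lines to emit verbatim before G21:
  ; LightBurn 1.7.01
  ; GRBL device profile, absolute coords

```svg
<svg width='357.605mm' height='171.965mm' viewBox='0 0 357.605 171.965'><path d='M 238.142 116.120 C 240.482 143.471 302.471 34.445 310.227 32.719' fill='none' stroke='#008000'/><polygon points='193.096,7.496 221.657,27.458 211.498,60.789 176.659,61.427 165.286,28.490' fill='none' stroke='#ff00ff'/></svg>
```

1 u = 1 mm; y_m = 171.965 − y.

[1] `<path>` cubic bezier, #008000→engrave S377 F3606: (238.142,55.845) → (256.147,64.928) → (288.611,110.778) → (310.227,139.246)

[2] `<polygon>` regular polygon, #ff00ff→score S517 F1575: (193.096,164.469) → (221.657,144.507) → (211.498,111.176) → (176.659,110.538) → (165.286,143.475) → (193.096,164.469) (closed)

; LightBurn 1.7.01
; GRBL device profile, absolute coords
G21
G90
G0 X238.142 Y55.845
M4 S377
G1 X256.147 Y64.928 F3606
G1 X288.611 Y110.778
G1 X310.227 Y139.246
G0 X193.096 Y164.469
M4 S517
G1 X221.657 Y144.507 F1575
G1 X211.498 Y111.176
G1 X176.659 Y110.538
G1 X165.286 Y143.475
G1 X193.096 Y164.469
M5
G0 X0.000 Y0.000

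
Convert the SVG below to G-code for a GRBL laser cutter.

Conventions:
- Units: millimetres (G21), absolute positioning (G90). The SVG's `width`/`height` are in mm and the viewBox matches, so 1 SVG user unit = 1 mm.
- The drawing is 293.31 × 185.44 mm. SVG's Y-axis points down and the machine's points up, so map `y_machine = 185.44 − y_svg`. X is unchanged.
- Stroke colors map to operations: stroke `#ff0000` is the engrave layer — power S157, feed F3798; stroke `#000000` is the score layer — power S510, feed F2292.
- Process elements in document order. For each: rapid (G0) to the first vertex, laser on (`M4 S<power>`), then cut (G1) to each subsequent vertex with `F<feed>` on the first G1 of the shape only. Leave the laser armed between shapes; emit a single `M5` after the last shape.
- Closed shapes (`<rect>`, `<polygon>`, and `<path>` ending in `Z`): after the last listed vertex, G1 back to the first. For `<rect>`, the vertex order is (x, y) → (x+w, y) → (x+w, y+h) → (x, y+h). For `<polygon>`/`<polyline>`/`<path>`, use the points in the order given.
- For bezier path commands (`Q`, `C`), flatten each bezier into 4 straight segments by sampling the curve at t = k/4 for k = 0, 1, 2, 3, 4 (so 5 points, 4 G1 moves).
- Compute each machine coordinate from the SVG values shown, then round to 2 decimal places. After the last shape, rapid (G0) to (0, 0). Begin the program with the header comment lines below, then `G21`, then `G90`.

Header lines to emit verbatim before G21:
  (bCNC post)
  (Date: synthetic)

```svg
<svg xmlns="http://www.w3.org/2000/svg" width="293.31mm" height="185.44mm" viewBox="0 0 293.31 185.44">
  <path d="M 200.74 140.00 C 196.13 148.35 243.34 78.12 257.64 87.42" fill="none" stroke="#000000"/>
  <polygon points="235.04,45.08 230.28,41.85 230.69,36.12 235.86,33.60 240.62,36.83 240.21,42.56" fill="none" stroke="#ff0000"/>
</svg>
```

Since the viewBox matches the mm dimensions, user units are millimetres directly. The only transform is the Y-flip y_m = 185.44 − y_svg.

Shape 1 is a cubic bezier drawn with `<path>`. Its stroke #000000 means score at S510, F2292. After flipping Y the toolpath is (200.74,45.44) → (205.67,51.44) → (222.10,72.09) → (242.07,92.55) → (257.64,98.02).

Shape 2 is a regular polygon drawn with `<polygon>`. Its stroke #ff0000 means engrave at S157, F3798. After flipping Y the toolpath is (235.04,140.36) → (230.28,143.59) → (230.69,149.32) → (235.86,151.84) → (240.62,148.61) → (240.21,142.88) → (235.04,140.36), returning to the start.

(bCNC post)
(Date: synthetic)
G21
G90
G0 X200.74 Y45.44
M4 S510
G1 X205.67 Y51.44 F2292
G1 X222.10 Y72.09
G1 X242.07 Y92.55
G1 X257.64 Y98.02
G0 X235.04 Y140.36
M4 S157
G1 X230.28 Y143.59 F3798
G1 X230.69 Y149.32
G1 X235.86 Y151.84
G1 X240.62 Y148.61
G1 X240.21 Y142.88
G1 X235.04 Y140.36
M5
G0 X0.00 Y0.00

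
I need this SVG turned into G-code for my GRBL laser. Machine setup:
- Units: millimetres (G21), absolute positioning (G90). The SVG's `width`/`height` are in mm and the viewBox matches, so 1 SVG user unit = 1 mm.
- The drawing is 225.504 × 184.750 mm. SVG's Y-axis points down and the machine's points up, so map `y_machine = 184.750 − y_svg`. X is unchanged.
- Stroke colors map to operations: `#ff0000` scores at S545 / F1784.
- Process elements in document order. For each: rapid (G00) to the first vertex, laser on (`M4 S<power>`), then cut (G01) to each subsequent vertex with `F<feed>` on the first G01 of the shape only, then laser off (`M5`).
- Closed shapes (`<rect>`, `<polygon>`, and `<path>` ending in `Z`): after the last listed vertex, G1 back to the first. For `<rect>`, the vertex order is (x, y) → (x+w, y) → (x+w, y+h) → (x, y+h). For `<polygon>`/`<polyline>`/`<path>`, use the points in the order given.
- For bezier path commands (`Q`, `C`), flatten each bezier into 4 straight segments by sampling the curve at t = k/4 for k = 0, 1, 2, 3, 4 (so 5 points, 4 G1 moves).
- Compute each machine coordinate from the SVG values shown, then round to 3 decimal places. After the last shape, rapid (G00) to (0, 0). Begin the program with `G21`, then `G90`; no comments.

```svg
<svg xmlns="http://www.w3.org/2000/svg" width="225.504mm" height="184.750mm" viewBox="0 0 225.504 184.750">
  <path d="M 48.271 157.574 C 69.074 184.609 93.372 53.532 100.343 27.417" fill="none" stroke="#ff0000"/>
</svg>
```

Since the viewBox matches the mm dimensions, user units are millimetres directly. The only transform is the Y-flip y_m = 184.750 − y_svg.

Shape 1 is a cubic bezier drawn with `<path>`. Its stroke #ff0000 means score at S545, F1784. After flipping Y the toolpath is (48.271,27.176) → (64.203,32.435) → (79.494,72.323) → (92.191,122.177) → (100.343,157.333).

G21
G90
G00 X48.271 Y27.176
M4 S545
G01 X64.203 Y32.435 F1784
G01 X79.494 Y72.323
G01 X92.191 Y122.177
G01 X100.343 Y157.333
M5
G00 X0.000 Y0.000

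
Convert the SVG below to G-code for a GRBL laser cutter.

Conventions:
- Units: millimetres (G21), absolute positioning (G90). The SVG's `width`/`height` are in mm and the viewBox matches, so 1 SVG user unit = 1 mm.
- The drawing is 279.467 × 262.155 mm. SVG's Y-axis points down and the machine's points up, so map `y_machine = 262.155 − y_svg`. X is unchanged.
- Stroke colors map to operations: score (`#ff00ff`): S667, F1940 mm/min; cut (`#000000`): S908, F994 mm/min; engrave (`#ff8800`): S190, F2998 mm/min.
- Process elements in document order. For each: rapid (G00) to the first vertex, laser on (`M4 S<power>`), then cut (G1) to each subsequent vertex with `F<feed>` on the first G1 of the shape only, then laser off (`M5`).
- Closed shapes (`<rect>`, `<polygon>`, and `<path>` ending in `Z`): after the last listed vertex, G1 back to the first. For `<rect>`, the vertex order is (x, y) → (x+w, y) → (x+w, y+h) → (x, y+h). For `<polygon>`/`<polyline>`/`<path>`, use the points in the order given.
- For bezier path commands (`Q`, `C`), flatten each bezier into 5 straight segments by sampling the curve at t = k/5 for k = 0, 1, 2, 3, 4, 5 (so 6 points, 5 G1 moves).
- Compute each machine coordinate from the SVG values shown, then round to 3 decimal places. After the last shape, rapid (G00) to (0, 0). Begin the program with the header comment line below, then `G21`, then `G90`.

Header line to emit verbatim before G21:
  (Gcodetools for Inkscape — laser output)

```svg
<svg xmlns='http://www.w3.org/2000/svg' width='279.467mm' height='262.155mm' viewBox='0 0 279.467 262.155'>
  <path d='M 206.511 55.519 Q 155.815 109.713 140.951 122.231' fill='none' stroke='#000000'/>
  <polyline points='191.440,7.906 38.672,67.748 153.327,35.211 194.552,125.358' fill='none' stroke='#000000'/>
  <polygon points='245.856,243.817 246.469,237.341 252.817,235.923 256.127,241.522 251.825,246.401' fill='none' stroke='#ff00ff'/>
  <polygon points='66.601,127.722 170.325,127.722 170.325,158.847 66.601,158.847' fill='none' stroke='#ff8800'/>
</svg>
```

(Gcodetools for Inkscape — laser output)
G21
G90
G00 X206.511 Y206.636
M4 S908
G1 X187.666 Y186.625 F994
G1 X171.687 Y169.949
G1 X158.575 Y156.607
G1 X148.330 Y146.598
G1 X140.951 Y139.924
M5
G00 X191.440 Y254.249
M4 S908
G1 X38.672 Y194.407 F994
G1 X153.327 Y226.944
G1 X194.552 Y136.797
M5
G00 X245.856 Y18.338
M4 S667
G1 X246.469 Y24.814 F1940
G1 X252.817 Y26.232
G1 X256.127 Y20.633
G1 X251.825 Y15.754
G1 X245.856 Y18.338
M5
G00 X66.601 Y134.433
M4 S190
G1 X170.325 Y134.433 F2998
G1 X170.325 Y103.308
G1 X66.601 Y103.308
G1 X66.601 Y134.433
M5
G00 X0.000 Y0.000

viewBox `0 0 279.467 262.155` with mm width/height → 1 unit = 1 mm. Flip: y_m = 262.155 − y_svg.

**Shape 1** — `<path>` quadratic bezier, stroke `#000000` → cut (S908, F994). Control points (SVG): P0=(206.511,55.519), P1=(155.815,109.713), P2=(140.951,122.231); sampled at t=k/5. Machine vertices: (206.511,206.636) → (187.666,186.625) → (171.687,169.949) → (158.575,156.607) → (148.330,146.598) → (140.951,139.924). Open path.

**Shape 2** — `<polyline>` open polyline, stroke `#000000` → cut (S908, F994). Machine vertices: (191.440,254.249) → (38.672,194.407) → (153.327,226.944) → (194.552,136.797). Open path.

**Shape 3** — `<polygon>` regular polygon, stroke `#ff00ff` → score (S667, F1940). Machine vertices: (245.856,18.338) → (246.469,24.814) → (252.817,26.232) → (256.127,20.633) → (251.825,15.754) → (245.856,18.338). Closed: final G1 returns to the first vertex.

**Shape 4** — `<polygon>` rectangle, stroke `#ff8800` → engrave (S190, F2998). Machine vertices: (66.601,134.433) → (170.325,134.433) → (170.325,103.308) → (66.601,103.308) → (66.601,134.433). Closed: final G1 returns to the first vertex.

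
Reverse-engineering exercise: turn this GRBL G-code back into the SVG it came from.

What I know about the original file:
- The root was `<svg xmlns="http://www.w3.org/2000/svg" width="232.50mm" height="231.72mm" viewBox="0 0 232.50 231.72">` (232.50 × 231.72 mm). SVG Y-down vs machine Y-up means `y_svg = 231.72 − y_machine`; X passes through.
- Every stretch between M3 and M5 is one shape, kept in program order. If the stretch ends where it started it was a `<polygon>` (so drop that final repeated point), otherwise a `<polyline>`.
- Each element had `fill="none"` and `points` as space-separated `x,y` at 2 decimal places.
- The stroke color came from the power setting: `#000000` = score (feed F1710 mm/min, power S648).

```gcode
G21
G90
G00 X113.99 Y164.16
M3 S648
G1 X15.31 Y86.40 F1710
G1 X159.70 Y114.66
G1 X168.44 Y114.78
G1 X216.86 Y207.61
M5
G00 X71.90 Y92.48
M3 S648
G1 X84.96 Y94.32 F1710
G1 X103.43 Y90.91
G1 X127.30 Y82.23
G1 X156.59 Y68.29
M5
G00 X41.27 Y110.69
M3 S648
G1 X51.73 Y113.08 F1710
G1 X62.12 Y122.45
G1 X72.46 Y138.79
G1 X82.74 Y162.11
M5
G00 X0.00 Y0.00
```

<svg xmlns="http://www.w3.org/2000/svg" width="232.50mm" height="231.72mm" viewBox="0 0 232.50 231.72">
  <polyline points="113.99,67.56 15.31,145.32 159.70,117.06 168.44,116.94 216.86,24.11" fill="none" stroke="#000000"/>
  <polyline points="71.90,139.24 84.96,137.40 103.43,140.81 127.30,149.49 156.59,163.43" fill="none" stroke="#000000"/>
  <polyline points="41.27,121.03 51.73,118.64 62.12,109.27 72.46,92.93 82.74,69.61" fill="none" stroke="#000000"/>
</svg>

Machine Y-up, SVG Y-down with viewBox height 231.72, so y_svg = 231.72 − y_machine; X carries over. Every run uses S648, so all elements get stroke `#000000` (score).

Run 1: The run is open, so emit a `<polyline>` with points (Y-flipped): 113.99,67.56 15.31,145.32 159.70,117.06 168.44,116.94 216.86,24.11.

Run 2: The run is open, so emit a `<polyline>` with points (Y-flipped): 71.90,139.24 84.96,137.40 103.43,140.81 127.30,149.49 156.59,163.43.

Run 3: The run is open, so emit a `<polyline>` with points (Y-flipped): 41.27,121.03 51.73,118.64 62.12,109.27 72.46,92.93 82.74,69.61.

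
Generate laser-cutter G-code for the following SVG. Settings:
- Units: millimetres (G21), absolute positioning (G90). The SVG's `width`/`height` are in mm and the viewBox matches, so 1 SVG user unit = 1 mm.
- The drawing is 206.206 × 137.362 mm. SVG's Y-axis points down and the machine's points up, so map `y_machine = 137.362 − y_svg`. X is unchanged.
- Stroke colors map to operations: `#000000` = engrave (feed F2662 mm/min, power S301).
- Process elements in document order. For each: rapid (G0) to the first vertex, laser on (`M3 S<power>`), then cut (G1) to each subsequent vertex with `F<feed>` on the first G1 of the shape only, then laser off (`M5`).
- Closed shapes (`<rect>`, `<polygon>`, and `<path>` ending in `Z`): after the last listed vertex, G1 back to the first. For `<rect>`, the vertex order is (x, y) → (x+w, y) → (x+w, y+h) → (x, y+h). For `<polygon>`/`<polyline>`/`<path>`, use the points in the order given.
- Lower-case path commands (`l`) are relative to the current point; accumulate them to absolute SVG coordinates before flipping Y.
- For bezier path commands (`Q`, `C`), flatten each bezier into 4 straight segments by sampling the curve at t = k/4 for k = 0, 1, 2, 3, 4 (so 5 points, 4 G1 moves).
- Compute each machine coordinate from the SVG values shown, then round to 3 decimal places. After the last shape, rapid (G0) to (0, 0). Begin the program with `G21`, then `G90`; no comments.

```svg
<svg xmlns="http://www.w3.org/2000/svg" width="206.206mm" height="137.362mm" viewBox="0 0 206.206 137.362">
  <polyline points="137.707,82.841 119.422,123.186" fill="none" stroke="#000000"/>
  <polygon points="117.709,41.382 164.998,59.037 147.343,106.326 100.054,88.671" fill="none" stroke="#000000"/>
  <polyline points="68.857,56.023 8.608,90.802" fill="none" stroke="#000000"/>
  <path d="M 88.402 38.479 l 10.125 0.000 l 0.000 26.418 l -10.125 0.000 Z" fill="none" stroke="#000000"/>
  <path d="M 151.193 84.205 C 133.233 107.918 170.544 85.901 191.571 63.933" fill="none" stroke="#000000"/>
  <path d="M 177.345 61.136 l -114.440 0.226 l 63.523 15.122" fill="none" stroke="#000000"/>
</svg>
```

1 u = 1 mm; y_m = 137.362 − y.

[1] `<polyline>` line segment, #000000→engrave S301 F2662: (137.707,54.521) → (119.422,14.176)

[2] `<polygon>` regular polygon, #000000→engrave S301 F2662: (117.709,95.980) → (164.998,78.325) → (147.343,31.036) → (100.054,48.691) → (117.709,95.980) (closed)

[3] `<polyline>` line segment, #000000→engrave S301 F2662: (68.857,81.339) → (8.608,46.560)

[4] `<path>` rectangle, #000000→engrave S301 F2662: (88.402,98.883) → (98.527,98.883) → (98.527,72.465) → (88.402,72.465) → (88.402,98.883) (closed)

[5] `<path>` cubic bezier, #000000→engrave S301 F2662: (151.193,53.157) → (146.968,43.231) → (156.762,46.163) → (173.866,57.659) → (191.571,73.429)

[6] `<path>` open polyline, #000000→engrave S301 F2662: (177.345,76.226) → (62.905,76.000) → (126.428,60.878)

G21
G90
G0 X137.707 Y54.521
M3 S301
G1 X119.422 Y14.176 F2662
M5
G0 X117.709 Y95.980
M3 S301
G1 X164.998 Y78.325 F2662
G1 X147.343 Y31.036
G1 X100.054 Y48.691
G1 X117.709 Y95.980
M5
G0 X68.857 Y81.339
M3 S301
G1 X8.608 Y46.560 F2662
M5
G0 X88.402 Y98.883
M3 S301
G1 X98.527 Y98.883 F2662
G1 X98.527 Y72.465
G1 X88.402 Y72.465
G1 X88.402 Y98.883
M5
G0 X151.193 Y53.157
M3 S301
G1 X146.968 Y43.231 F2662
G1 X156.762 Y46.163
G1 X173.866 Y57.659
G1 X191.571 Y73.429
M5
G0 X177.345 Y76.226
M3 S301
G1 X62.905 Y76.000 F2662
G1 X126.428 Y60.878
M5
G0 X0.000 Y0.000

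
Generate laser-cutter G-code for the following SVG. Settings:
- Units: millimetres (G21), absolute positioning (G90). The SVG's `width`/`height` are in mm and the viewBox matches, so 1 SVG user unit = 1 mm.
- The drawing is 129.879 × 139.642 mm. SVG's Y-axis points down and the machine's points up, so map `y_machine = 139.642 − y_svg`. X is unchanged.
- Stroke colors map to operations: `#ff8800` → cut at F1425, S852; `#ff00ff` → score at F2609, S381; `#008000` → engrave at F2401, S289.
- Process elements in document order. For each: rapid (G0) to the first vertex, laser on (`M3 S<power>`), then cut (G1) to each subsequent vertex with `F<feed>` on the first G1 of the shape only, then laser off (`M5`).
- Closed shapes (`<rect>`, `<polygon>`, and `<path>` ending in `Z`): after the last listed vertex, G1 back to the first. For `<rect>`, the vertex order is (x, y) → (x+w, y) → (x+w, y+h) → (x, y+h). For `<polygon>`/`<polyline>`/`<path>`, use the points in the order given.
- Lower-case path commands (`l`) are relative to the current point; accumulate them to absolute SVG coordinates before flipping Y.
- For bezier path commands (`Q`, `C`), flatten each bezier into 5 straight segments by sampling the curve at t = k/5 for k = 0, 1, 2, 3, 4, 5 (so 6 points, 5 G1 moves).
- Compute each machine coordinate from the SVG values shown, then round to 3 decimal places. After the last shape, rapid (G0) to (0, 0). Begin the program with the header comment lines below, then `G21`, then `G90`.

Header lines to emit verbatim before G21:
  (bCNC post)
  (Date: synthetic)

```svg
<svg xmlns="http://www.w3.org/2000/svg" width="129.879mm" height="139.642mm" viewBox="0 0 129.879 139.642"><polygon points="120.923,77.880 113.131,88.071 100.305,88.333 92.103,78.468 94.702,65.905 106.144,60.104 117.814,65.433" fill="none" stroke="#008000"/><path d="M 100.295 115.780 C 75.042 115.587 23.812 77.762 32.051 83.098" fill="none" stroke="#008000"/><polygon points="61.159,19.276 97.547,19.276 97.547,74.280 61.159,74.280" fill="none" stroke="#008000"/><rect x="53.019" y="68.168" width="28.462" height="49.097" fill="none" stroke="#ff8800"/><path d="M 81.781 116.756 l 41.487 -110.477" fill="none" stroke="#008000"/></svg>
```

(bCNC post)
(Date: synthetic)
G21
G90
G0 X120.923 Y61.762
M3 S289
G1 X113.131 Y51.571 F2401
G1 X100.305 Y51.309
G1 X92.103 Y61.174
G1 X94.702 Y73.737
G1 X106.144 Y79.538
G1 X117.814 Y74.209
G1 X120.923 Y61.762
M5
G0 X100.295 Y23.862
M3 S289
G1 X82.710 Y27.847 F2401
G1 X62.991 Y36.986
G1 X45.241 Y47.401
G1 X33.560 Y55.213
G1 X32.051 Y56.544
M5
G0 X61.159 Y120.366
M3 S289
G1 X97.547 Y120.366 F2401
G1 X97.547 Y65.362
G1 X61.159 Y65.362
G1 X61.159 Y120.366
M5
G0 X53.019 Y71.474
M3 S852
G1 X81.481 Y71.474 F1425
G1 X81.481 Y22.377
G1 X53.019 Y22.377
G1 X53.019 Y71.474
M5
G0 X81.781 Y22.886
M3 S289
G1 X123.268 Y133.363 F2401
M5
G0 X0.000 Y0.000

viewBox `0 0 129.879 139.642` with mm width/height → 1 unit = 1 mm. Flip: y_m = 139.642 − y_svg.

**Shape 1** — `<polygon>` regular polygon, stroke `#008000` → engrave (S289, F2401). Machine vertices: (120.923,61.762) → (113.131,51.571) → (100.305,51.309) → (92.103,61.174) → (94.702,73.737) → (106.144,79.538) → (117.814,74.209) → (120.923,61.762). Closed: final G1 returns to the first vertex.

**Shape 2** — `<path>` cubic bezier, stroke `#008000` → engrave (S289, F2401). Control points (SVG): P0=(100.295,115.780), P1=(75.042,115.587), P2=(23.812,77.762), P3=(32.051,83.098); sampled at t=k/5. Machine vertices: (100.295,23.862) → (82.710,27.847) → (62.991,36.986) → (45.241,47.401) → (33.560,55.213) → (32.051,56.544). Open path.

**Shape 3** — `<polygon>` rectangle, stroke `#008000` → engrave (S289, F2401). Machine vertices: (61.159,120.366) → (97.547,120.366) → (97.547,65.362) → (61.159,65.362) → (61.159,120.366). Closed: final G1 returns to the first vertex.

**Shape 4** — `<rect>` rectangle, stroke `#ff8800` → cut (S852, F1425). Machine vertices: (53.019,71.474) → (81.481,71.474) → (81.481,22.377) → (53.019,22.377) → (53.019,71.474). Closed: final G1 returns to the first vertex.

**Shape 5** — `<path>` line segment, stroke `#008000` → engrave (S289, F2401). Machine vertices: (81.781,22.886) → (123.268,133.363). Open path.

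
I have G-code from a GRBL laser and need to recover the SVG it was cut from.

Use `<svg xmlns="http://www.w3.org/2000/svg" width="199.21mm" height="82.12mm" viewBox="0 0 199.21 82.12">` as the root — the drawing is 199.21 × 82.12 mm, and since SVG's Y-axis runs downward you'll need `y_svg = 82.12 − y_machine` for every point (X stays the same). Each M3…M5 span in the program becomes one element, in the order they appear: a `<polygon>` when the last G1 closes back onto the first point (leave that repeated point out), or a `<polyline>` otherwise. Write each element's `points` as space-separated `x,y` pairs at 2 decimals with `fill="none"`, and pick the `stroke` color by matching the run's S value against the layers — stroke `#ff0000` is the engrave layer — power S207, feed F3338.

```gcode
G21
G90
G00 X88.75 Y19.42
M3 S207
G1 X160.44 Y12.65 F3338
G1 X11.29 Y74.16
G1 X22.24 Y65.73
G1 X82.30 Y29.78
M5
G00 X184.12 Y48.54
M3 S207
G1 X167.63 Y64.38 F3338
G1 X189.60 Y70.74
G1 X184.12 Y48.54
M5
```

Machine Y-up, SVG Y-down with viewBox height 82.12, so y_svg = 82.12 − y_machine; X carries over. Every run uses S207, so all elements get stroke `#ff0000` (engrave).

Run 1: The run is open, so emit a `<polyline>` with points (Y-flipped): 88.75,62.70 160.44,69.47 11.29,7.96 22.24,16.39 82.30,52.34.

Run 2: The run returns to its start, so emit a `<polygon>` with points (Y-flipped): 184.12,33.58 167.63,17.74 189.60,11.38.

<svg xmlns="http://www.w3.org/2000/svg" width="199.21mm" height="82.12mm" viewBox="0 0 199.21 82.12">
  <polyline points="88.75,62.70 160.44,69.47 11.29,7.96 22.24,16.39 82.30,52.34" fill="none" stroke="#ff0000"/>
  <polygon points="184.12,33.58 167.63,17.74 189.60,11.38" fill="none" stroke="#ff0000"/>
</svg>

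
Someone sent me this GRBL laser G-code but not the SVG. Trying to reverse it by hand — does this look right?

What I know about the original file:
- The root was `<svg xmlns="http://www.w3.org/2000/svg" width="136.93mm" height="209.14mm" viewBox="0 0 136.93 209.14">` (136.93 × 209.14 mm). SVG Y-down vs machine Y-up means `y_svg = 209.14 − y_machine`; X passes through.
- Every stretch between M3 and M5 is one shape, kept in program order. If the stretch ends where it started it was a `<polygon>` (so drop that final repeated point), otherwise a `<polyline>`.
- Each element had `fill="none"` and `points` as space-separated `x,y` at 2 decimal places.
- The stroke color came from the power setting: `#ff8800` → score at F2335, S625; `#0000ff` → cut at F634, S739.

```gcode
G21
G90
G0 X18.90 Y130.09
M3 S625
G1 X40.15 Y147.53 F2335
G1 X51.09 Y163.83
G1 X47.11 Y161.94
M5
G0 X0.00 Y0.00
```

y_svg = 209.14 − y_m. Every run uses S625, so all elements get stroke `#ff8800` (score).

[1] open run; points: 18.90,79.05 40.15,61.61 51.09,45.31 47.11,47.20

<svg xmlns="http://www.w3.org/2000/svg" width="136.93mm" height="209.14mm" viewBox="0 0 136.93 209.14">
  <polyline points="18.90,79.05 40.15,61.61 51.09,45.31 47.11,47.20" fill="none" stroke="#ff8800"/>
</svg>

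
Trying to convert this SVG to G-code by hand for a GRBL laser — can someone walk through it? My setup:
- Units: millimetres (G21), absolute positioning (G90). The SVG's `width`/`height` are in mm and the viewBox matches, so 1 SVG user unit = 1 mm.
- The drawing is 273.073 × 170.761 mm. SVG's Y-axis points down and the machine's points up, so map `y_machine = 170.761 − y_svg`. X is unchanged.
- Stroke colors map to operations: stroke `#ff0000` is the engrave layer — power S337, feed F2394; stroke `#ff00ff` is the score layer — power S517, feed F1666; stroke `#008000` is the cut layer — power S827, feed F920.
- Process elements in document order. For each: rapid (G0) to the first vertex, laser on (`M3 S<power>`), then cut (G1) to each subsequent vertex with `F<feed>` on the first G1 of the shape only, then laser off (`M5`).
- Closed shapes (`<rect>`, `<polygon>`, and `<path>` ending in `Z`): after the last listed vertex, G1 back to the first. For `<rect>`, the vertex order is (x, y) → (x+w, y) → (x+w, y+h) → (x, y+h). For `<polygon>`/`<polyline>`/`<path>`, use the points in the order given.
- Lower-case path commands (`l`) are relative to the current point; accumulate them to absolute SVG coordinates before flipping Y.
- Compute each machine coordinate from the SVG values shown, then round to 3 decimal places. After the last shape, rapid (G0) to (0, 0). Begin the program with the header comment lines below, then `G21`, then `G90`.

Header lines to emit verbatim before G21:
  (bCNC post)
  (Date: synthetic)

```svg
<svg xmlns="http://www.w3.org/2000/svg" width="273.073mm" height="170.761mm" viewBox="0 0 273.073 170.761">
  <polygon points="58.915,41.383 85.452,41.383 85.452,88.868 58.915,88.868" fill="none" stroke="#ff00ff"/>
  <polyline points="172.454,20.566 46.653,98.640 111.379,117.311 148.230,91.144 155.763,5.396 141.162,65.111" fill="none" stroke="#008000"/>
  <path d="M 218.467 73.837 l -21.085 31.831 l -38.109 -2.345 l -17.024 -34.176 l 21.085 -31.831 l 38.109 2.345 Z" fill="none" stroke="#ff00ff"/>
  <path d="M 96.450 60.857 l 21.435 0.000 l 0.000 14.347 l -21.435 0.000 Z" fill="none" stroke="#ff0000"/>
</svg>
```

Since the viewBox matches the mm dimensions, user units are millimetres directly. The only transform is the Y-flip y_m = 170.761 − y_svg.

Shape 1 is a rectangle drawn with `<polygon>`. Its stroke #ff00ff means score at S517, F1666. After flipping Y the toolpath is (58.915,129.378) → (85.452,129.378) → (85.452,81.893) → (58.915,81.893) → (58.915,129.378), returning to the start.

Shape 2 is a open polyline drawn with `<polyline>`. Its stroke #008000 means cut at S827, F920. After flipping Y the toolpath is (172.454,150.195) → (46.653,72.121) → (111.379,53.450) → (148.230,79.617) → (155.763,165.365) → (141.162,105.650).

Shape 3 is a regular polygon drawn with `<path>`. Its stroke #ff00ff means score at S517, F1666. After flipping Y the toolpath is (218.467,96.924) → (197.382,65.093) → (159.273,67.438) → (142.249,101.614) → (163.334,133.445) → (201.443,131.100) → (218.467,96.924), returning to the start.

Shape 4 is a rectangle drawn with `<path>`. Its stroke #ff0000 means engrave at S337, F2394. After flipping Y the toolpath is (96.450,109.904) → (117.885,109.904) → (117.885,95.557) → (96.450,95.557) → (96.450,109.904), returning to the start.

(bCNC post)
(Date: synthetic)
G21
G90
G0 X58.915 Y129.378
M3 S517
G1 X85.452 Y129.378 F1666
G1 X85.452 Y81.893
G1 X58.915 Y81.893
G1 X58.915 Y129.378
M5
G0 X172.454 Y150.195
M3 S827
G1 X46.653 Y72.121 F920
G1 X111.379 Y53.450
G1 X148.230 Y79.617
G1 X155.763 Y165.365
G1 X141.162 Y105.650
M5
G0 X218.467 Y96.924
M3 S517
G1 X197.382 Y65.093 F1666
G1 X159.273 Y67.438
G1 X142.249 Y101.614
G1 X163.334 Y133.445
G1 X201.443 Y131.100
G1 X218.467 Y96.924
M5
G0 X96.450 Y109.904
M3 S337
G1 X117.885 Y109.904 F2394
G1 X117.885 Y95.557
G1 X96.450 Y95.557
G1 X96.450 Y109.904
M5
G0 X0.000 Y0.000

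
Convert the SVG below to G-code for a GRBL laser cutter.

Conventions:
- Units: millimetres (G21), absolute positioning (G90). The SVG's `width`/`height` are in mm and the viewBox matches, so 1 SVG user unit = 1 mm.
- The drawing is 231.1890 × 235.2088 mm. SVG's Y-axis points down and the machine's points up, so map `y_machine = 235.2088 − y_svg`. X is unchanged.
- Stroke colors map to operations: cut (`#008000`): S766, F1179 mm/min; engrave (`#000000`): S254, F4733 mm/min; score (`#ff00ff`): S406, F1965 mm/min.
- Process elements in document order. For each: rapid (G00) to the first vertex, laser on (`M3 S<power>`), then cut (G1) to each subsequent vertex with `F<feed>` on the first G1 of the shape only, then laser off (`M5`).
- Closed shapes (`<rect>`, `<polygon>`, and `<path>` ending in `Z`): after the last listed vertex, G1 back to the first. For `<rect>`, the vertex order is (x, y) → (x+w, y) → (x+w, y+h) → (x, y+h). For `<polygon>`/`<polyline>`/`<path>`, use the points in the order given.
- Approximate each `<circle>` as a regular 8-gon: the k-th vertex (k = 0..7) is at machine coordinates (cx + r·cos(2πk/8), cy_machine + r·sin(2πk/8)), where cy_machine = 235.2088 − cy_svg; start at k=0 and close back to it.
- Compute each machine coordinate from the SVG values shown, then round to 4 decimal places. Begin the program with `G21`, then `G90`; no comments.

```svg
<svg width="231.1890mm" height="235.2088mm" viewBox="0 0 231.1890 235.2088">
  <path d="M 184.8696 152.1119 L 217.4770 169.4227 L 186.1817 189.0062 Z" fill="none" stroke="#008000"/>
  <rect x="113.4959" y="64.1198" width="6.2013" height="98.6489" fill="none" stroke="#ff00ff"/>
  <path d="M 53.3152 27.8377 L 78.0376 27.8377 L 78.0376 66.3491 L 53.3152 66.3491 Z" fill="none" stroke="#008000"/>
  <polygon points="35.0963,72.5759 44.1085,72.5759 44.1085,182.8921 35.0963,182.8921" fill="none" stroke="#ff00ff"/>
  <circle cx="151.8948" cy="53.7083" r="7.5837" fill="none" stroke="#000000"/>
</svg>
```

Since the viewBox matches the mm dimensions, user units are millimetres directly. The only transform is the Y-flip y_m = 235.2088 − y_svg.

Shape 1 is a regular polygon drawn with `<path>`. Its stroke #008000 means cut at S766, F1179. After flipping Y the toolpath is (184.8696,83.0969) → (217.4770,65.7861) → (186.1817,46.2026) → (184.8696,83.0969), returning to the start.

Shape 2 is a rectangle drawn with `<rect>`. Its stroke #ff00ff means score at S406, F1965. After flipping Y the toolpath is (113.4959,171.0890) → (119.6972,171.0890) → (119.6972,72.4401) → (113.4959,72.4401) → (113.4959,171.0890), returning to the start.

Shape 3 is a rectangle drawn with `<path>`. Its stroke #008000 means cut at S766, F1179. After flipping Y the toolpath is (53.3152,207.3711) → (78.0376,207.3711) → (78.0376,168.8597) → (53.3152,168.8597) → (53.3152,207.3711), returning to the start.

Shape 4 is a rectangle drawn with `<polygon>`. Its stroke #ff00ff means score at S406, F1965. After flipping Y the toolpath is (35.0963,162.6329) → (44.1085,162.6329) → (44.1085,52.3167) → (35.0963,52.3167) → (35.0963,162.6329), returning to the start.

Shape 5 is a circle drawn with `<circle>`. Its stroke #000000 means engrave at S254, F4733. After flipping Y the toolpath is (159.4785,181.5005) → (157.2573,186.8630) → (151.8948,189.0842) → (146.5323,186.8630) → (144.3111,181.5005) → (146.5323,176.1380) → (151.8948,173.9168) → (157.2573,176.1380) → (159.4785,181.5005), returning to the start.

G21
G90
G00 X184.8696 Y83.0969
M3 S766
G1 X217.4770 Y65.7861 F1179
G1 X186.1817 Y46.2026
G1 X184.8696 Y83.0969
M5
G00 X113.4959 Y171.0890
M3 S406
G1 X119.6972 Y171.0890 F1965
G1 X119.6972 Y72.4401
G1 X113.4959 Y72.4401
G1 X113.4959 Y171.0890
M5
G00 X53.3152 Y207.3711
M3 S766
G1 X78.0376 Y207.3711 F1179
G1 X78.0376 Y168.8597
G1 X53.3152 Y168.8597
G1 X53.3152 Y207.3711
M5
G00 X35.0963 Y162.6329
M3 S406
G1 X44.1085 Y162.6329 F1965
G1 X44.1085 Y52.3167
G1 X35.0963 Y52.3167
G1 X35.0963 Y162.6329
M5
G00 X159.4785 Y181.5005
M3 S254
G1 X157.2573 Y186.8630 F4733
G1 X151.8948 Y189.0842
G1 X146.5323 Y186.8630
G1 X144.3111 Y181.5005
G1 X146.5323 Y176.1380
G1 X151.8948 Y173.9168
G1 X157.2573 Y176.1380
G1 X159.4785 Y181.5005
M5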